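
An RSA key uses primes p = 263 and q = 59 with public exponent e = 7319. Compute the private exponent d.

12391

φ(n) = (p−1)(q−1) = 262·58 = 15196.
Need d with 7319·d ≡ 1 (mod 15196). Apply the extended Euclidean algorithm:
15196 = 2*7319 + 558
7319 = 13*558 + 65
558 = 8*65 + 38
65 = 1*38 + 27
38 = 1*27 + 11
27 = 2*11 + 5
11 = 2*5 + 1
5 = 5*1 + 0
Back-substitute:
1 = 11 − 2·5
1 = −2·27 + 5·11
1 = 5·38 − 7·27
1 = −7·65 + 12·38
1 = 12·558 − 103·65
1 = −103·7319 + 1351·558
1 = 1351·15196 − 2805·7319
So 7319·(-2805) ≡ 1 (mod 15196), hence d ≡ -2805 ≡ 12391 (mod 15196).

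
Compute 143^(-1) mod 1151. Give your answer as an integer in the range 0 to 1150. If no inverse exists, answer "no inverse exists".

821

Run Euclid on (1151, 143):
1151 = 8×143 + 7
143 = 20×7 + 3
7 = 2×3 + 1
3 = 3×1 + 0
Since gcd(143, 1151) = 1, back-substitute to write 1 as a combination:
1 = 7 − 2·3
1 = −2·143 + 41·7
1 = 41·1151 − 330·143
Thus 143·(-330) ≡ 1 (mod 1151); reducing, -330 mod 1151 = 821.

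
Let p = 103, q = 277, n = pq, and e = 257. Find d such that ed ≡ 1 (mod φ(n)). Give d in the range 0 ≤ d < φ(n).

17417

φ(n) = (p−1)(q−1) = 102·276 = 28152.
Need d with 257·d ≡ 1 (mod 28152). Apply the extended Euclidean algorithm:
28152 = 109·257 + 139
257 = 1·139 + 118
139 = 1·118 + 21
118 = 5·21 + 13
21 = 1·13 + 8
13 = 1·8 + 5
8 = 1·5 + 3
5 = 1·3 + 2
3 = 1·2 + 1
2 = 2·1 + 0
Back-substitute:
1 = 3 − 2
1 = −5 + 2·3
1 = 2·8 − 3·5
1 = −3·13 + 5·8
1 = 5·21 − 8·13
1 = −8·118 + 45·21
1 = 45·139 − 53·118
1 = −53·257 + 98·139
1 = 98·28152 − 10735·257
So 257·(-10735) ≡ 1 (mod 28152), hence d ≡ -10735 ≡ 17417 (mod 28152).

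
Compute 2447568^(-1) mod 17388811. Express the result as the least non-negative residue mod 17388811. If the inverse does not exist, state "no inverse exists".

Extended Euclidean algorithm:
17388811 = 7*2447568 + 255835
2447568 = 9*255835 + 145053
255835 = 1*145053 + 110782
145053 = 1*110782 + 34271
110782 = 3*34271 + 7969
34271 = 4*7969 + 2395
7969 = 3*2395 + 784
2395 = 3*784 + 43
784 = 18*43 + 10
43 = 4*10 + 3
10 = 3*3 + 1
3 = 3*1 + 0
Since gcd(2447568, 17388811) = 1, back-substitute to write 1 as a combination:
1 = 10 − 3·3
1 = −3·43 + 13·10
1 = 13·784 − 237·43
1 = −237·2395 + 724·784
1 = 724·7969 − 2409·2395
1 = −2409·34271 + 10360·7969
1 = 10360·110782 − 33489·34271
1 = −33489·145053 + 43849·110782
1 = 43849·255835 − 77338·145053
1 = −77338·2447568 + 739891·255835
1 = 739891·17388811 − 5256575·2447568
So 2447568·(-5256575) ≡ 1 (mod 17388811), and -5256575 ≡ 12132236 (mod 17388811).

12132236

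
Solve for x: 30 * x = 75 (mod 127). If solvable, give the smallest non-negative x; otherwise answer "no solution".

66

First find gcd(30, 127):
127 = 4·30 + 7
30 = 4·7 + 2
7 = 3·2 + 1
2 = 2·1 + 0
gcd = 1, so a unique solution mod 127 exists.
Back-substitute for the Bézout coefficients:
1 = 7 − 3·2
1 = −3·30 + 13·7
1 = 13·127 − 55·30
So 30·(-55) ≡ 1 (mod 127), giving 30⁻¹ ≡ 72.
x ≡ 30⁻¹·75 ≡ 72·75 ≡ 66 (mod 127).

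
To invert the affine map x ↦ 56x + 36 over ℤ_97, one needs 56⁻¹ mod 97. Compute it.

Run Euclid on (97, 56):
97 = 1×56 + 41
56 = 1×41 + 15
41 = 2×15 + 11
15 = 1×11 + 4
11 = 2×4 + 3
4 = 1×3 + 1
3 = 3×1 + 0
The gcd is 1. Working backward:
1 = 4 − 3
1 = −11 + 3·4
1 = 3·15 − 4·11
1 = −4·41 + 11·15
1 = 11·56 − 15·41
1 = −15·97 + 26·56
So 56·26 ≡ 1 (mod 97).

26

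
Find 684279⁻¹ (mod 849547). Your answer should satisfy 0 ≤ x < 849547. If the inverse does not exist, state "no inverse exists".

747083

Run Euclid on (849547, 684279):
849547 = 1*684279 + 165268
684279 = 4*165268 + 23207
165268 = 7*23207 + 2819
23207 = 8*2819 + 655
2819 = 4*655 + 199
655 = 3*199 + 58
199 = 3*58 + 25
58 = 2*25 + 8
25 = 3*8 + 1
8 = 8*1 + 0
gcd = 1, so the inverse exists. Back-substitute:
1 = 25 − 3·8
1 = −3·58 + 7·25
1 = 7·199 − 24·58
1 = −24·655 + 79·199
1 = 79·2819 − 340·655
1 = −340·23207 + 2799·2819
1 = 2799·165268 − 19933·23207
1 = −19933·684279 + 82531·165268
1 = 82531·849547 − 102464·684279
Hence 684279⁻¹ ≡ -102464 ≡ 747083 (mod 849547).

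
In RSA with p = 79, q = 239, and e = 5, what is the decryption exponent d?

3713

φ(n) = (p−1)(q−1) = 78·238 = 18564.
Need d with 5·d ≡ 1 (mod 18564). Apply the extended Euclidean algorithm:
18564 = 3712×5 + 4
5 = 1×4 + 1
4 = 4×1 + 0
Back-substitute:
1 = 5 − 4
1 = −18564 + 3713·5
So 5·3713 ≡ 1 (mod 18564), hence d = 3713.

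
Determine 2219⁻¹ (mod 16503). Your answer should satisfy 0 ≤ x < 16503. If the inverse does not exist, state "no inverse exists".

5087

gcd(16503, 2219) by repeated division:
16503 = 7·2219 + 970
2219 = 2·970 + 279
970 = 3·279 + 133
279 = 2·133 + 13
133 = 10·13 + 3
13 = 4·3 + 1
3 = 3·1 + 0
Since gcd(2219, 16503) = 1, back-substitute to write 1 as a combination:
1 = 13 − 4·3
1 = −4·133 + 41·13
1 = 41·279 − 86·133
1 = −86·970 + 299·279
1 = 299·2219 − 684·970
1 = −684·16503 + 5087·2219
So 2219·5087 ≡ 1 (mod 16503).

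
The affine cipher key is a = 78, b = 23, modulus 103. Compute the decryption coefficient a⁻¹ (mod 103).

gcd(103, 78) by repeated division:
103 = 1*78 + 25
78 = 3*25 + 3
25 = 8*3 + 1
3 = 3*1 + 0
gcd = 1, so the inverse exists. Back-substitute:
1 = 25 − 8·3
1 = −8·78 + 25·25
1 = 25·103 − 33·78
Thus 78·(-33) ≡ 1 (mod 103); reducing, -33 mod 103 = 70.

70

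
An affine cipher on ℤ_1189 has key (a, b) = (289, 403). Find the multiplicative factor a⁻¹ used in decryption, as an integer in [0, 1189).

144

Extended Euclidean algorithm:
1189 = 4×289 + 33
289 = 8×33 + 25
33 = 1×25 + 8
25 = 3×8 + 1
8 = 8×1 + 0
Since gcd(289, 1189) = 1, back-substitute to write 1 as a combination:
1 = 25 − 3·8
1 = −3·33 + 4·25
1 = 4·289 − 35·33
1 = −35·1189 + 144·289
So 289·144 ≡ 1 (mod 1189).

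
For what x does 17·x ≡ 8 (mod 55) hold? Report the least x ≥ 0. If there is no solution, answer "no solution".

49

First find gcd(17, 55):
55 = 3×17 + 4
17 = 4×4 + 1
4 = 4×1 + 0
gcd = 1, so a unique solution mod 55 exists.
Back-substitute for the Bézout coefficients:
1 = 17 − 4·4
1 = −4·55 + 13·17
So 17·(13) ≡ 1 (mod 55), giving 17⁻¹ ≡ 13.
x ≡ 17⁻¹·8 ≡ 13·8 ≡ 49 (mod 55).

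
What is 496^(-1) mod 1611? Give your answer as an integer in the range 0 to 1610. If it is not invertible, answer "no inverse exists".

406

Extended Euclidean algorithm:
1611 = 3·496 + 123
496 = 4·123 + 4
123 = 30·4 + 3
4 = 1·3 + 1
3 = 3·1 + 0
Since gcd(496, 1611) = 1, back-substitute to write 1 as a combination:
1 = 4 − 3
1 = −123 + 31·4
1 = 31·496 − 125·123
1 = −125·1611 + 406·496
So 496·406 ≡ 1 (mod 1611).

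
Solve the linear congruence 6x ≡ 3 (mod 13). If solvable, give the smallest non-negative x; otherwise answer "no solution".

7

First find gcd(6, 13):
13 = 2×6 + 1
6 = 6×1 + 0
gcd = 1, so a unique solution mod 13 exists.
Back-substitute for the Bézout coefficients:
1 = 13 − 2·6
So 6·(-2) ≡ 1 (mod 13), giving 6⁻¹ ≡ 11.
x ≡ 6⁻¹·3 ≡ 11·3 ≡ 7 (mod 13).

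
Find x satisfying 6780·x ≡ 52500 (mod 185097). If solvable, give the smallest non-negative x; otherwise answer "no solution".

15842

First find gcd(6780, 185097):
185097 = 27·6780 + 2037
6780 = 3·2037 + 669
2037 = 3·669 + 30
669 = 22·30 + 9
30 = 3·9 + 3
9 = 3·3 + 0
gcd = 3 and 3 | 52500, so solutions exist. Divide through by 3: 2260x ≡ 17500 (mod 61699).
Now find 2260⁻¹ mod 61699:
61699 = 27·2260 + 679
2260 = 3·679 + 223
679 = 3·223 + 10
223 = 22·10 + 3
10 = 3·3 + 1
3 = 3·1 + 0
Back-substitute:
1 = 10 − 3·3
1 = −3·223 + 67·10
1 = 67·679 − 204·223
1 = −204·2260 + 679·679
1 = 679·61699 − 18537·2260
So 2260·(-18537) ≡ 1 (mod 61699), i.e. 2260⁻¹ ≡ 43162.
Then x ≡ 43162·17500 ≡ 15842 (mod 61699); the smallest non-negative solution is x = 15842.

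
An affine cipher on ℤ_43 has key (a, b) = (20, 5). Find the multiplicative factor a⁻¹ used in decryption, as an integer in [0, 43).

Run Euclid on (43, 20):
43 = 2*20 + 3
20 = 6*3 + 2
3 = 1*2 + 1
2 = 2*1 + 0
gcd = 1, so the inverse exists. Back-substitute:
1 = 3 − 2
1 = −20 + 7·3
1 = 7·43 − 15·20
Hence 20⁻¹ ≡ -15 ≡ 28 (mod 43).

28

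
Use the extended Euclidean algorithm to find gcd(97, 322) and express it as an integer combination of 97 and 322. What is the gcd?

1

Repeated division:
322 = 3·97 + 31
97 = 3·31 + 4
31 = 7·4 + 3
4 = 1·3 + 1
3 = 3·1 + 0
gcd(97, 322) = 1.
Working backward:
1 = 4 − 3
1 = −31 + 8·4
1 = 8·97 − 25·31
1 = −25·322 + 83·97
So 1 = (-25)·322 + (83)·97.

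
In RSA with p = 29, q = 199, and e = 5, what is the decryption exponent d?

φ(n) = (p−1)(q−1) = 28·198 = 5544.
Need d with 5·d ≡ 1 (mod 5544). Apply the extended Euclidean algorithm:
5544 = 1108×5 + 4
5 = 1×4 + 1
4 = 4×1 + 0
Back-substitute:
1 = 5 − 4
1 = −5544 + 1109·5
So 5·1109 ≡ 1 (mod 5544), hence d = 1109.

1109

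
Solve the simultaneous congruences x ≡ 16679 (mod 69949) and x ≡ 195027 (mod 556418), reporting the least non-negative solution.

34709549867

Write x = 16679 + 69949·k. Then 69949·k ≡ 195027 − 16679 ≡ 178348 (mod 556418).
Need 69949⁻¹ mod 556418. Extended Euclid on (556418, 69949):
556418 = 7×69949 + 66775
69949 = 1×66775 + 3174
66775 = 21×3174 + 121
3174 = 26×121 + 28
121 = 4×28 + 9
28 = 3×9 + 1
9 = 9×1 + 0
Back-substitute:
1 = 28 − 3·9
1 = −3·121 + 13·28
1 = 13·3174 − 341·121
1 = −341·66775 + 7174·3174
1 = 7174·69949 − 7515·66775
1 = −7515·556418 + 59779·69949
69949⁻¹ ≡ 59779 (mod 556418), so k ≡ 59779·178348 ≡ 496212 (mod 556418).
x = 16679 + 69949·496212 = 34709549867.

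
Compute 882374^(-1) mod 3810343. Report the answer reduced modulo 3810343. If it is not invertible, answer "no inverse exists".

gcd(3810343, 882374) by repeated division:
3810343 = 4*882374 + 280847
882374 = 3*280847 + 39833
280847 = 7*39833 + 2016
39833 = 19*2016 + 1529
2016 = 1*1529 + 487
1529 = 3*487 + 68
487 = 7*68 + 11
68 = 6*11 + 2
11 = 5*2 + 1
2 = 2*1 + 0
gcd = 1, so the inverse exists. Back-substitute:
1 = 11 − 5·2
1 = −5·68 + 31·11
1 = 31·487 − 222·68
1 = −222·1529 + 697·487
1 = 697·2016 − 919·1529
1 = −919·39833 + 18158·2016
1 = 18158·280847 − 128025·39833
1 = −128025·882374 + 402233·280847
1 = 402233·3810343 − 1736957·882374
So 882374·(-1736957) ≡ 1 (mod 3810343), and -1736957 ≡ 2073386 (mod 3810343).

2073386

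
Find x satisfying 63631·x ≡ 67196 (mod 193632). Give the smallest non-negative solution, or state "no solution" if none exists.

92324

First find gcd(63631, 193632):
193632 = 3·63631 + 2739
63631 = 23·2739 + 634
2739 = 4·634 + 203
634 = 3·203 + 25
203 = 8·25 + 3
25 = 8·3 + 1
3 = 3·1 + 0
gcd = 1, so a unique solution mod 193632 exists.
Back-substitute for the Bézout coefficients:
1 = 25 − 8·3
1 = −8·203 + 65·25
1 = 65·634 − 203·203
1 = −203·2739 + 877·634
1 = 877·63631 − 20374·2739
1 = −20374·193632 + 61999·63631
So 63631·(61999) ≡ 1 (mod 193632), giving 63631⁻¹ ≡ 61999.
x ≡ 63631⁻¹·67196 ≡ 61999·67196 ≡ 92324 (mod 193632).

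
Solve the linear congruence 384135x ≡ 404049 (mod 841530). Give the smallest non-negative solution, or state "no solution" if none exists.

gcd(384135, 841530):
841530 = 2·384135 + 73260
384135 = 5·73260 + 17835
73260 = 4·17835 + 1920
17835 = 9·1920 + 555
1920 = 3·555 + 255
555 = 2·255 + 45
255 = 5·45 + 30
45 = 1·30 + 15
30 = 2·15 + 0
gcd = 15, but 15 ∤ 404049, so the congruence has no solution.

no solution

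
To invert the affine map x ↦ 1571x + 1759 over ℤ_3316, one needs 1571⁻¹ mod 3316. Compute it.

Apply the Euclidean algorithm to 3316 and 1571:
3316 = 2×1571 + 174
1571 = 9×174 + 5
174 = 34×5 + 4
5 = 1×4 + 1
4 = 4×1 + 0
Since gcd(1571, 3316) = 1, back-substitute to write 1 as a combination:
1 = 5 − 4
1 = −174 + 35·5
1 = 35·1571 − 316·174
1 = −316·3316 + 667·1571
So 1571·667 ≡ 1 (mod 3316).

667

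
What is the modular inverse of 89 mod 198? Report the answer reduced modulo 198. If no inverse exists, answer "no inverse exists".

89

gcd(198, 89) by repeated division:
198 = 2*89 + 20
89 = 4*20 + 9
20 = 2*9 + 2
9 = 4*2 + 1
2 = 2*1 + 0
The gcd is 1. Working backward:
1 = 9 − 4·2
1 = −4·20 + 9·9
1 = 9·89 − 40·20
1 = −40·198 + 89·89
So 89·89 ≡ 1 (mod 198).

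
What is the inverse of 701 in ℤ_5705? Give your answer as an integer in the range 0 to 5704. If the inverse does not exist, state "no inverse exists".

Apply the Euclidean algorithm to 5705 and 701:
5705 = 8×701 + 97
701 = 7×97 + 22
97 = 4×22 + 9
22 = 2×9 + 4
9 = 2×4 + 1
4 = 4×1 + 0
The gcd is 1. Working backward:
1 = 9 − 2·4
1 = −2·22 + 5·9
1 = 5·97 − 22·22
1 = −22·701 + 159·97
1 = 159·5705 − 1294·701
So 701·(-1294) ≡ 1 (mod 5705), and -1294 ≡ 4411 (mod 5705).

4411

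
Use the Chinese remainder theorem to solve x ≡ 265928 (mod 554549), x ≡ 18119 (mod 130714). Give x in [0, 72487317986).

Write x = 265928 + 554549·k. Then 554549·k ≡ 18119 − 265928 ≡ 13619 (mod 130714).
Need 554549⁻¹ mod 130714. Extended Euclid on (130714, 31693):
130714 = 4*31693 + 3942
31693 = 8*3942 + 157
3942 = 25*157 + 17
157 = 9*17 + 4
17 = 4*4 + 1
4 = 4*1 + 0
Back-substitute:
1 = 17 − 4·4
1 = −4·157 + 37·17
1 = 37·3942 − 929·157
1 = −929·31693 + 7469·3942
1 = 7469·130714 − 30805·31693
554549⁻¹ ≡ 99909 (mod 130714), so k ≡ 99909·13619 ≡ 58645 (mod 130714).
x = 265928 + 554549·58645 = 32521792033.

32521792033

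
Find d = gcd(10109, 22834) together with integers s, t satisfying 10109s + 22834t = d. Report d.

Repeated division:
22834 = 2·10109 + 2616
10109 = 3·2616 + 2261
2616 = 1·2261 + 355
2261 = 6·355 + 131
355 = 2·131 + 93
131 = 1·93 + 38
93 = 2·38 + 17
38 = 2·17 + 4
17 = 4·4 + 1
4 = 4·1 + 0
gcd(10109, 22834) = 1.
Back-substituting:
1 = 17 − 4·4
1 = −4·38 + 9·17
1 = 9·93 − 22·38
1 = −22·131 + 31·93
1 = 31·355 − 84·131
1 = −84·2261 + 535·355
1 = 535·2616 − 619·2261
1 = −619·10109 + 2392·2616
1 = 2392·22834 − 5403·10109
So 1 = (2392)·22834 + (-5403)·10109.

1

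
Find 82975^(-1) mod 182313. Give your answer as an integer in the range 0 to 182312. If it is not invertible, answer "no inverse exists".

96343

gcd(182313, 82975) by repeated division:
182313 = 2×82975 + 16363
82975 = 5×16363 + 1160
16363 = 14×1160 + 123
1160 = 9×123 + 53
123 = 2×53 + 17
53 = 3×17 + 2
17 = 8×2 + 1
2 = 2×1 + 0
gcd = 1, so the inverse exists. Back-substitute:
1 = 17 − 8·2
1 = −8·53 + 25·17
1 = 25·123 − 58·53
1 = −58·1160 + 547·123
1 = 547·16363 − 7716·1160
1 = −7716·82975 + 39127·16363
1 = 39127·182313 − 85970·82975
Thus 82975·(-85970) ≡ 1 (mod 182313); reducing, -85970 mod 182313 = 96343.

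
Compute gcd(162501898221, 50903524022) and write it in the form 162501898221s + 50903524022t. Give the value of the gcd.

Euclidean algorithm:
162501898221 = 3×50903524022 + 9791326155
50903524022 = 5×9791326155 + 1946893247
9791326155 = 5×1946893247 + 56859920
1946893247 = 34×56859920 + 13655967
56859920 = 4×13655967 + 2236052
13655967 = 6×2236052 + 239655
2236052 = 9×239655 + 79157
239655 = 3×79157 + 2184
79157 = 36×2184 + 533
2184 = 4×533 + 52
533 = 10×52 + 13
52 = 4×13 + 0
gcd(162501898221, 50903524022) = 13.
Express as a combination:
13 = 533 − 10·52
13 = −10·2184 + 41·533
13 = 41·79157 − 1486·2184
13 = −1486·239655 + 4499·79157
13 = 4499·2236052 − 41977·239655
13 = −41977·13655967 + 256361·2236052
13 = 256361·56859920 − 1067421·13655967
13 = −1067421·1946893247 + 36548675·56859920
13 = 36548675·9791326155 − 183810796·1946893247
13 = −183810796·50903524022 + 955602655·9791326155
13 = 955602655·162501898221 − 3050618761·50903524022
So 13 = (955602655)·162501898221 + (-3050618761)·50903524022.

13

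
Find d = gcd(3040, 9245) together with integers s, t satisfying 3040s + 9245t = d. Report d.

Repeated division:
9245 = 3×3040 + 125
3040 = 24×125 + 40
125 = 3×40 + 5
40 = 8×5 + 0
gcd(3040, 9245) = 5.
Working backward:
5 = 125 − 3·40
5 = −3·3040 + 73·125
5 = 73·9245 − 222·3040
So 5 = (73)·9245 + (-222)·3040.

5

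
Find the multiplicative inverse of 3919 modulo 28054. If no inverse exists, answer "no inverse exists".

Run Euclid on (28054, 3919):
28054 = 7×3919 + 621
3919 = 6×621 + 193
621 = 3×193 + 42
193 = 4×42 + 25
42 = 1×25 + 17
25 = 1×17 + 8
17 = 2×8 + 1
8 = 8×1 + 0
Since gcd(3919, 28054) = 1, back-substitute to write 1 as a combination:
1 = 17 − 2·8
1 = −2·25 + 3·17
1 = 3·42 − 5·25
1 = −5·193 + 23·42
1 = 23·621 − 74·193
1 = −74·3919 + 467·621
1 = 467·28054 − 3343·3919
Thus 3919·(-3343) ≡ 1 (mod 28054); reducing, -3343 mod 28054 = 24711.

24711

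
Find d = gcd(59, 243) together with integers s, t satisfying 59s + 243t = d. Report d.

1

Apply Euclid's algorithm to 243 and 59:
243 = 4·59 + 7
59 = 8·7 + 3
7 = 2·3 + 1
3 = 3·1 + 0
gcd(59, 243) = 1.
Working backward:
1 = 7 − 2·3
1 = −2·59 + 17·7
1 = 17·243 − 70·59
So 1 = (17)·243 + (-70)·59.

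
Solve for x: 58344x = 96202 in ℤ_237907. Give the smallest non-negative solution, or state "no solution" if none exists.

First find gcd(58344, 237907):
237907 = 4*58344 + 4531
58344 = 12*4531 + 3972
4531 = 1*3972 + 559
3972 = 7*559 + 59
559 = 9*59 + 28
59 = 2*28 + 3
28 = 9*3 + 1
3 = 3*1 + 0
gcd = 1, so a unique solution mod 237907 exists.
Back-substitute for the Bézout coefficients:
1 = 28 − 9·3
1 = −9·59 + 19·28
1 = 19·559 − 180·59
1 = −180·3972 + 1279·559
1 = 1279·4531 − 1459·3972
1 = −1459·58344 + 18787·4531
1 = 18787·237907 − 76607·58344
So 58344·(-76607) ≡ 1 (mod 237907), giving 58344⁻¹ ≡ 161300.
x ≡ 58344⁻¹·96202 ≡ 161300·96202 ≡ 136432 (mod 237907).

136432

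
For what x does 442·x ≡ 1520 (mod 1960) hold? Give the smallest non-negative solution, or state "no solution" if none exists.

First find gcd(442, 1960):
1960 = 4*442 + 192
442 = 2*192 + 58
192 = 3*58 + 18
58 = 3*18 + 4
18 = 4*4 + 2
4 = 2*2 + 0
gcd = 2 and 2 | 1520, so solutions exist. Divide through by 2: 221x ≡ 760 (mod 980).
Now find 221⁻¹ mod 980:
980 = 4×221 + 96
221 = 2×96 + 29
96 = 3×29 + 9
29 = 3×9 + 2
9 = 4×2 + 1
2 = 2×1 + 0
Back-substitute:
1 = 9 − 4·2
1 = −4·29 + 13·9
1 = 13·96 − 43·29
1 = −43·221 + 99·96
1 = 99·980 − 439·221
So 221·(-439) ≡ 1 (mod 980), i.e. 221⁻¹ ≡ 541.
Then x ≡ 541·760 ≡ 540 (mod 980); the smallest non-negative solution is x = 540.

540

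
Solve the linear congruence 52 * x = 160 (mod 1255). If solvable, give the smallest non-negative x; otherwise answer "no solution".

First find gcd(52, 1255):
1255 = 24·52 + 7
52 = 7·7 + 3
7 = 2·3 + 1
3 = 3·1 + 0
gcd = 1, so a unique solution mod 1255 exists.
Back-substitute for the Bézout coefficients:
1 = 7 − 2·3
1 = −2·52 + 15·7
1 = 15·1255 − 362·52
So 52·(-362) ≡ 1 (mod 1255), giving 52⁻¹ ≡ 893.
x ≡ 52⁻¹·160 ≡ 893·160 ≡ 1065 (mod 1255).

1065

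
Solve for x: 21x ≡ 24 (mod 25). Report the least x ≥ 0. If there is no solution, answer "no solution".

First find gcd(21, 25):
25 = 1×21 + 4
21 = 5×4 + 1
4 = 4×1 + 0
gcd = 1, so a unique solution mod 25 exists.
Back-substitute for the Bézout coefficients:
1 = 21 − 5·4
1 = −5·25 + 6·21
So 21·(6) ≡ 1 (mod 25), giving 21⁻¹ ≡ 6.
x ≡ 21⁻¹·24 ≡ 6·24 ≡ 19 (mod 25).

19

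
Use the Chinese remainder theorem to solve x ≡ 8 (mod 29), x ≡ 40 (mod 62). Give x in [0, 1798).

Write x = 8 + 29·k. Then 29·k ≡ 40 − 8 ≡ 32 (mod 62).
Need 29⁻¹ mod 62. Extended Euclid on (62, 29):
62 = 2×29 + 4
29 = 7×4 + 1
4 = 4×1 + 0
Back-substitute:
1 = 29 − 7·4
1 = −7·62 + 15·29
29⁻¹ ≡ 15 (mod 62), so k ≡ 15·32 ≡ 46 (mod 62).
x = 8 + 29·46 = 1342.

1342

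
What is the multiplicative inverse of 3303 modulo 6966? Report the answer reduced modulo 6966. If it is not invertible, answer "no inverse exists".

no inverse exists

Euclidean algorithm on 6966, 3303:
6966 = 2*3303 + 360
3303 = 9*360 + 63
360 = 5*63 + 45
63 = 1*45 + 18
45 = 2*18 + 9
18 = 2*9 + 0
Since gcd = 9 > 1, 3303 is not a unit mod 6966.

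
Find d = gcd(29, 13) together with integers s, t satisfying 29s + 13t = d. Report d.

1

Euclidean algorithm:
29 = 2·13 + 3
13 = 4·3 + 1
3 = 3·1 + 0
gcd(29, 13) = 1.
Back-substituting:
1 = 13 − 4·3
1 = −4·29 + 9·13
So 1 = (-4)·29 + (9)·13.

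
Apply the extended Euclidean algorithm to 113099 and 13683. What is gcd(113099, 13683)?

1

Repeated division:
113099 = 8*13683 + 3635
13683 = 3*3635 + 2778
3635 = 1*2778 + 857
2778 = 3*857 + 207
857 = 4*207 + 29
207 = 7*29 + 4
29 = 7*4 + 1
4 = 4*1 + 0
gcd(113099, 13683) = 1.
Back-substituting:
1 = 29 − 7·4
1 = −7·207 + 50·29
1 = 50·857 − 207·207
1 = −207·2778 + 671·857
1 = 671·3635 − 878·2778
1 = −878·13683 + 3305·3635
1 = 3305·113099 − 27318·13683
So 1 = (3305)·113099 + (-27318)·13683.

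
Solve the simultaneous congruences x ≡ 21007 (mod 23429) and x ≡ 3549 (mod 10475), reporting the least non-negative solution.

Write x = 21007 + 23429·k. Then 23429·k ≡ 3549 − 21007 ≡ 3492 (mod 10475).
Need 23429⁻¹ mod 10475. Extended Euclid on (10475, 2479):
10475 = 4·2479 + 559
2479 = 4·559 + 243
559 = 2·243 + 73
243 = 3·73 + 24
73 = 3·24 + 1
24 = 24·1 + 0
Back-substitute:
1 = 73 − 3·24
1 = −3·243 + 10·73
1 = 10·559 − 23·243
1 = −23·2479 + 102·559
1 = 102·10475 − 431·2479
23429⁻¹ ≡ 10044 (mod 10475), so k ≡ 10044·3492 ≡ 3348 (mod 10475).
x = 21007 + 23429·3348 = 78461299.

78461299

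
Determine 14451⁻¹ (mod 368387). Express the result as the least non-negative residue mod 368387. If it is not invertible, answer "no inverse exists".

186628

Apply the Euclidean algorithm to 368387 and 14451:
368387 = 25*14451 + 7112
14451 = 2*7112 + 227
7112 = 31*227 + 75
227 = 3*75 + 2
75 = 37*2 + 1
2 = 2*1 + 0
The gcd is 1. Working backward:
1 = 75 − 37·2
1 = −37·227 + 112·75
1 = 112·7112 − 3509·227
1 = −3509·14451 + 7130·7112
1 = 7130·368387 − 181759·14451
So 14451·(-181759) ≡ 1 (mod 368387), and -181759 ≡ 186628 (mod 368387).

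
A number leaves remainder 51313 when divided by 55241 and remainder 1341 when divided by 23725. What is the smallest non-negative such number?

Write x = 51313 + 55241·k. Then 55241·k ≡ 1341 − 51313 ≡ 21203 (mod 23725).
Need 55241⁻¹ mod 23725. Extended Euclid on (23725, 7791):
23725 = 3*7791 + 352
7791 = 22*352 + 47
352 = 7*47 + 23
47 = 2*23 + 1
23 = 23*1 + 0
Back-substitute:
1 = 47 − 2·23
1 = −2·352 + 15·47
1 = 15·7791 − 332·352
1 = −332·23725 + 1011·7791
55241⁻¹ ≡ 1011 (mod 23725), so k ≡ 1011·21203 ≡ 12558 (mod 23725).
x = 51313 + 55241·12558 = 693767791.

693767791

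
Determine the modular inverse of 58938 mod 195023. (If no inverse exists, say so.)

58810

Apply the Euclidean algorithm to 195023 and 58938:
195023 = 3·58938 + 18209
58938 = 3·18209 + 4311
18209 = 4·4311 + 965
4311 = 4·965 + 451
965 = 2·451 + 63
451 = 7·63 + 10
63 = 6·10 + 3
10 = 3·3 + 1
3 = 3·1 + 0
The gcd is 1. Working backward:
1 = 10 − 3·3
1 = −3·63 + 19·10
1 = 19·451 − 136·63
1 = −136·965 + 291·451
1 = 291·4311 − 1300·965
1 = −1300·18209 + 5491·4311
1 = 5491·58938 − 17773·18209
1 = −17773·195023 + 58810·58938
So 58938·58810 ≡ 1 (mod 195023).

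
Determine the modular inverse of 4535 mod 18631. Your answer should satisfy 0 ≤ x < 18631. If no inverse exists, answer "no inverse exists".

Run Euclid on (18631, 4535):
18631 = 4*4535 + 491
4535 = 9*491 + 116
491 = 4*116 + 27
116 = 4*27 + 8
27 = 3*8 + 3
8 = 2*3 + 2
3 = 1*2 + 1
2 = 2*1 + 0
The gcd is 1. Working backward:
1 = 3 − 2
1 = −8 + 3·3
1 = 3·27 − 10·8
1 = −10·116 + 43·27
1 = 43·491 − 182·116
1 = −182·4535 + 1681·491
1 = 1681·18631 − 6906·4535
So 4535·(-6906) ≡ 1 (mod 18631), and -6906 ≡ 11725 (mod 18631).

11725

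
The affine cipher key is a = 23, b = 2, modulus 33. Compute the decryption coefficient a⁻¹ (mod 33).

Run Euclid on (33, 23):
33 = 1*23 + 10
23 = 2*10 + 3
10 = 3*3 + 1
3 = 3*1 + 0
gcd = 1, so the inverse exists. Back-substitute:
1 = 10 − 3·3
1 = −3·23 + 7·10
1 = 7·33 − 10·23
Thus 23·(-10) ≡ 1 (mod 33); reducing, -10 mod 33 = 23.

23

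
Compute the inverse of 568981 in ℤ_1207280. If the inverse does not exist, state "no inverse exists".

gcd(1207280, 568981) by repeated division:
1207280 = 2*568981 + 69318
568981 = 8*69318 + 14437
69318 = 4*14437 + 11570
14437 = 1*11570 + 2867
11570 = 4*2867 + 102
2867 = 28*102 + 11
102 = 9*11 + 3
11 = 3*3 + 2
3 = 1*2 + 1
2 = 2*1 + 0
The gcd is 1. Working backward:
1 = 3 − 2
1 = −11 + 4·3
1 = 4·102 − 37·11
1 = −37·2867 + 1040·102
1 = 1040·11570 − 4197·2867
1 = −4197·14437 + 5237·11570
1 = 5237·69318 − 25145·14437
1 = −25145·568981 + 206397·69318
1 = 206397·1207280 − 437939·568981
Thus 568981·(-437939) ≡ 1 (mod 1207280); reducing, -437939 mod 1207280 = 769341.

769341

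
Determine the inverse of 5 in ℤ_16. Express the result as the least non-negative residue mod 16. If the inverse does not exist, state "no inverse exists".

13

Run Euclid on (16, 5):
16 = 3×5 + 1
5 = 5×1 + 0
Since gcd(5, 16) = 1, back-substitute to write 1 as a combination:
1 = 16 − 3·5
Thus 5·(-3) ≡ 1 (mod 16); reducing, -3 mod 16 = 13.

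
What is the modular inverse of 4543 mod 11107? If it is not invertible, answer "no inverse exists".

Extended Euclidean algorithm:
11107 = 2·4543 + 2021
4543 = 2·2021 + 501
2021 = 4·501 + 17
501 = 29·17 + 8
17 = 2·8 + 1
8 = 8·1 + 0
The gcd is 1. Working backward:
1 = 17 − 2·8
1 = −2·501 + 59·17
1 = 59·2021 − 238·501
1 = −238·4543 + 535·2021
1 = 535·11107 − 1308·4543
Thus 4543·(-1308) ≡ 1 (mod 11107); reducing, -1308 mod 11107 = 9799.

9799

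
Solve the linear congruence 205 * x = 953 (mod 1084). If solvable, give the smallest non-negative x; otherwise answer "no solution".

First find gcd(205, 1084):
1084 = 5·205 + 59
205 = 3·59 + 28
59 = 2·28 + 3
28 = 9·3 + 1
3 = 3·1 + 0
gcd = 1, so a unique solution mod 1084 exists.
Back-substitute for the Bézout coefficients:
1 = 28 − 9·3
1 = −9·59 + 19·28
1 = 19·205 − 66·59
1 = −66·1084 + 349·205
So 205·(349) ≡ 1 (mod 1084), giving 205⁻¹ ≡ 349.
x ≡ 205⁻¹·953 ≡ 349·953 ≡ 893 (mod 1084).

893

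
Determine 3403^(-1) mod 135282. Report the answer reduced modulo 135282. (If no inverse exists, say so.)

18565

gcd(135282, 3403) by repeated division:
135282 = 39·3403 + 2565
3403 = 1·2565 + 838
2565 = 3·838 + 51
838 = 16·51 + 22
51 = 2·22 + 7
22 = 3·7 + 1
7 = 7·1 + 0
gcd = 1, so the inverse exists. Back-substitute:
1 = 22 − 3·7
1 = −3·51 + 7·22
1 = 7·838 − 115·51
1 = −115·2565 + 352·838
1 = 352·3403 − 467·2565
1 = −467·135282 + 18565·3403
So 3403·18565 ≡ 1 (mod 135282).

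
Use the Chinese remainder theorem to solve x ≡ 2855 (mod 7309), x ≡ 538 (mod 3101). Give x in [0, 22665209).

Write x = 2855 + 7309·k. Then 7309·k ≡ 538 − 2855 ≡ 784 (mod 3101).
Need 7309⁻¹ mod 3101. Extended Euclid on (3101, 1107):
3101 = 2*1107 + 887
1107 = 1*887 + 220
887 = 4*220 + 7
220 = 31*7 + 3
7 = 2*3 + 1
3 = 3*1 + 0
Back-substitute:
1 = 7 − 2·3
1 = −2·220 + 63·7
1 = 63·887 − 254·220
1 = −254·1107 + 317·887
1 = 317·3101 − 888·1107
7309⁻¹ ≡ 2213 (mod 3101), so k ≡ 2213·784 ≡ 1533 (mod 3101).
x = 2855 + 7309·1533 = 11207552.

11207552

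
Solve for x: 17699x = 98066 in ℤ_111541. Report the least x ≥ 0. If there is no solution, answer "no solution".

First find gcd(17699, 111541):
111541 = 6·17699 + 5347
17699 = 3·5347 + 1658
5347 = 3·1658 + 373
1658 = 4·373 + 166
373 = 2·166 + 41
166 = 4·41 + 2
41 = 20·2 + 1
2 = 2·1 + 0
gcd = 1, so a unique solution mod 111541 exists.
Back-substitute for the Bézout coefficients:
1 = 41 − 20·2
1 = −20·166 + 81·41
1 = 81·373 − 182·166
1 = −182·1658 + 809·373
1 = 809·5347 − 2609·1658
1 = −2609·17699 + 8636·5347
1 = 8636·111541 − 54425·17699
So 17699·(-54425) ≡ 1 (mod 111541), giving 17699⁻¹ ≡ 57116.
x ≡ 17699⁻¹·98066 ≡ 57116·98066 ≡ 106341 (mod 111541).

106341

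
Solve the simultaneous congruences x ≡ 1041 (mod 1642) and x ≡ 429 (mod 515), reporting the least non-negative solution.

Write x = 1041 + 1642·k. Then 1642·k ≡ 429 − 1041 ≡ 418 (mod 515).
Need 1642⁻¹ mod 515. Extended Euclid on (515, 97):
515 = 5·97 + 30
97 = 3·30 + 7
30 = 4·7 + 2
7 = 3·2 + 1
2 = 2·1 + 0
Back-substitute:
1 = 7 − 3·2
1 = −3·30 + 13·7
1 = 13·97 − 42·30
1 = −42·515 + 223·97
1642⁻¹ ≡ 223 (mod 515), so k ≡ 223·418 ≡ 514 (mod 515).
x = 1041 + 1642·514 = 845029.

845029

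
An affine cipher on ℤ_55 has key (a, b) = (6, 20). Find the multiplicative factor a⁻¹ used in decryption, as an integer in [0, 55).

Extended Euclidean algorithm:
55 = 9·6 + 1
6 = 6·1 + 0
Since gcd(6, 55) = 1, back-substitute to write 1 as a combination:
1 = 55 − 9·6
Thus 6·(-9) ≡ 1 (mod 55); reducing, -9 mod 55 = 46.

46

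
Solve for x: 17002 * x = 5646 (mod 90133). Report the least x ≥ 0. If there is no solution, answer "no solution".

First find gcd(17002, 90133):
90133 = 5*17002 + 5123
17002 = 3*5123 + 1633
5123 = 3*1633 + 224
1633 = 7*224 + 65
224 = 3*65 + 29
65 = 2*29 + 7
29 = 4*7 + 1
7 = 7*1 + 0
gcd = 1, so a unique solution mod 90133 exists.
Back-substitute for the Bézout coefficients:
1 = 29 − 4·7
1 = −4·65 + 9·29
1 = 9·224 − 31·65
1 = −31·1633 + 226·224
1 = 226·5123 − 709·1633
1 = −709·17002 + 2353·5123
1 = 2353·90133 − 12474·17002
So 17002·(-12474) ≡ 1 (mod 90133), giving 17002⁻¹ ≡ 77659.
x ≡ 17002⁻¹·5646 ≡ 77659·5646 ≡ 55802 (mod 90133).

55802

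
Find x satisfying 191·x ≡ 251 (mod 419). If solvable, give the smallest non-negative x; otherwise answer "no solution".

First find gcd(191, 419):
419 = 2·191 + 37
191 = 5·37 + 6
37 = 6·6 + 1
6 = 6·1 + 0
gcd = 1, so a unique solution mod 419 exists.
Back-substitute for the Bézout coefficients:
1 = 37 − 6·6
1 = −6·191 + 31·37
1 = 31·419 − 68·191
So 191·(-68) ≡ 1 (mod 419), giving 191⁻¹ ≡ 351.
x ≡ 191⁻¹·251 ≡ 351·251 ≡ 111 (mod 419).

111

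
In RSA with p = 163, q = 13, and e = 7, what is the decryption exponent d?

1111

φ(n) = (p−1)(q−1) = 162·12 = 1944.
Need d with 7·d ≡ 1 (mod 1944). Apply the extended Euclidean algorithm:
1944 = 277*7 + 5
7 = 1*5 + 2
5 = 2*2 + 1
2 = 2*1 + 0
Back-substitute:
1 = 5 − 2·2
1 = −2·7 + 3·5
1 = 3·1944 − 833·7
So 7·(-833) ≡ 1 (mod 1944), hence d ≡ -833 ≡ 1111 (mod 1944).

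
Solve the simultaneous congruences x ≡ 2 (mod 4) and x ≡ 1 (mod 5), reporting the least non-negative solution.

Write x = 2 + 4·k. Then 4·k ≡ 1 − 2 ≡ 4 (mod 5).
Need 4⁻¹ mod 5. Extended Euclid on (5, 4):
5 = 1×4 + 1
4 = 4×1 + 0
Back-substitute:
1 = 5 − 4
4⁻¹ ≡ 4 (mod 5), so k ≡ 4·4 ≡ 1 (mod 5).
x = 2 + 4·1 = 6.

6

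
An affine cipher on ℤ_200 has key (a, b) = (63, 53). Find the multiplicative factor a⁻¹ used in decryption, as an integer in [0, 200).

Extended Euclidean algorithm:
200 = 3·63 + 11
63 = 5·11 + 8
11 = 1·8 + 3
8 = 2·3 + 2
3 = 1·2 + 1
2 = 2·1 + 0
The gcd is 1. Working backward:
1 = 3 − 2
1 = −8 + 3·3
1 = 3·11 − 4·8
1 = −4·63 + 23·11
1 = 23·200 − 73·63
Thus 63·(-73) ≡ 1 (mod 200); reducing, -73 mod 200 = 127.

127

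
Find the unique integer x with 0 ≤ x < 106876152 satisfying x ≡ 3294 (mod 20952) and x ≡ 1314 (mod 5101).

42053958

Write x = 3294 + 20952·k. Then 20952·k ≡ 1314 − 3294 ≡ 3121 (mod 5101).
Need 20952⁻¹ mod 5101. Extended Euclid on (5101, 548):
5101 = 9×548 + 169
548 = 3×169 + 41
169 = 4×41 + 5
41 = 8×5 + 1
5 = 5×1 + 0
Back-substitute:
1 = 41 − 8·5
1 = −8·169 + 33·41
1 = 33·548 − 107·169
1 = −107·5101 + 996·548
20952⁻¹ ≡ 996 (mod 5101), so k ≡ 996·3121 ≡ 2007 (mod 5101).
x = 3294 + 20952·2007 = 42053958.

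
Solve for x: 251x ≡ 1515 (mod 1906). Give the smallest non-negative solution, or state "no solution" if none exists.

287

First find gcd(251, 1906):
1906 = 7*251 + 149
251 = 1*149 + 102
149 = 1*102 + 47
102 = 2*47 + 8
47 = 5*8 + 7
8 = 1*7 + 1
7 = 7*1 + 0
gcd = 1, so a unique solution mod 1906 exists.
Back-substitute for the Bézout coefficients:
1 = 8 − 7
1 = −47 + 6·8
1 = 6·102 − 13·47
1 = −13·149 + 19·102
1 = 19·251 − 32·149
1 = −32·1906 + 243·251
So 251·(243) ≡ 1 (mod 1906), giving 251⁻¹ ≡ 243.
x ≡ 251⁻¹·1515 ≡ 243·1515 ≡ 287 (mod 1906).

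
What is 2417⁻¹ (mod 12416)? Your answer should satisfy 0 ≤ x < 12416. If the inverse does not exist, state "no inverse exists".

3601

gcd(12416, 2417) by repeated division:
12416 = 5*2417 + 331
2417 = 7*331 + 100
331 = 3*100 + 31
100 = 3*31 + 7
31 = 4*7 + 3
7 = 2*3 + 1
3 = 3*1 + 0
Since gcd(2417, 12416) = 1, back-substitute to write 1 as a combination:
1 = 7 − 2·3
1 = −2·31 + 9·7
1 = 9·100 − 29·31
1 = −29·331 + 96·100
1 = 96·2417 − 701·331
1 = −701·12416 + 3601·2417
So 2417·3601 ≡ 1 (mod 12416).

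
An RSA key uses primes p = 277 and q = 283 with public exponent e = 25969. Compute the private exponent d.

73681

φ(n) = (p−1)(q−1) = 276·282 = 77832.
Need d with 25969·d ≡ 1 (mod 77832). Apply the extended Euclidean algorithm:
77832 = 2*25969 + 25894
25969 = 1*25894 + 75
25894 = 345*75 + 19
75 = 3*19 + 18
19 = 1*18 + 1
18 = 18*1 + 0
Back-substitute:
1 = 19 − 18
1 = −75 + 4·19
1 = 4·25894 − 1381·75
1 = −1381·25969 + 1385·25894
1 = 1385·77832 − 4151·25969
So 25969·(-4151) ≡ 1 (mod 77832), hence d ≡ -4151 ≡ 73681 (mod 77832).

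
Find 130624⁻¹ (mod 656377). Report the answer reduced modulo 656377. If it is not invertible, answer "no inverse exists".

89680

Run Euclid on (656377, 130624):
656377 = 5·130624 + 3257
130624 = 40·3257 + 344
3257 = 9·344 + 161
344 = 2·161 + 22
161 = 7·22 + 7
22 = 3·7 + 1
7 = 7·1 + 0
Since gcd(130624, 656377) = 1, back-substitute to write 1 as a combination:
1 = 22 − 3·7
1 = −3·161 + 22·22
1 = 22·344 − 47·161
1 = −47·3257 + 445·344
1 = 445·130624 − 17847·3257
1 = −17847·656377 + 89680·130624
So 130624·89680 ≡ 1 (mod 656377).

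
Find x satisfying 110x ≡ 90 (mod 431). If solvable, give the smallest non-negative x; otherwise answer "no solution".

40

First find gcd(110, 431):
431 = 3×110 + 101
110 = 1×101 + 9
101 = 11×9 + 2
9 = 4×2 + 1
2 = 2×1 + 0
gcd = 1, so a unique solution mod 431 exists.
Back-substitute for the Bézout coefficients:
1 = 9 − 4·2
1 = −4·101 + 45·9
1 = 45·110 − 49·101
1 = −49·431 + 192·110
So 110·(192) ≡ 1 (mod 431), giving 110⁻¹ ≡ 192.
x ≡ 110⁻¹·90 ≡ 192·90 ≡ 40 (mod 431).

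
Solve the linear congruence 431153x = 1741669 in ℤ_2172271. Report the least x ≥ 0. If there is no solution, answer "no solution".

First find gcd(431153, 2172271):
2172271 = 5*431153 + 16506
431153 = 26*16506 + 1997
16506 = 8*1997 + 530
1997 = 3*530 + 407
530 = 1*407 + 123
407 = 3*123 + 38
123 = 3*38 + 9
38 = 4*9 + 2
9 = 4*2 + 1
2 = 2*1 + 0
gcd = 1, so a unique solution mod 2172271 exists.
Back-substitute for the Bézout coefficients:
1 = 9 − 4·2
1 = −4·38 + 17·9
1 = 17·123 − 55·38
1 = −55·407 + 182·123
1 = 182·530 − 237·407
1 = −237·1997 + 893·530
1 = 893·16506 − 7381·1997
1 = −7381·431153 + 192799·16506
1 = 192799·2172271 − 971376·431153
So 431153·(-971376) ≡ 1 (mod 2172271), giving 431153⁻¹ ≡ 1200895.
x ≡ 431153⁻¹·1741669 ≡ 1200895·1741669 ≡ 1322760 (mod 2172271).

1322760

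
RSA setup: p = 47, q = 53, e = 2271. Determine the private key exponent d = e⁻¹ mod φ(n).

φ(n) = (p−1)(q−1) = 46·52 = 2392.
Need d with 2271·d ≡ 1 (mod 2392). Apply the extended Euclidean algorithm:
2392 = 1*2271 + 121
2271 = 18*121 + 93
121 = 1*93 + 28
93 = 3*28 + 9
28 = 3*9 + 1
9 = 9*1 + 0
Back-substitute:
1 = 28 − 3·9
1 = −3·93 + 10·28
1 = 10·121 − 13·93
1 = −13·2271 + 244·121
1 = 244·2392 − 257·2271
So 2271·(-257) ≡ 1 (mod 2392), hence d ≡ -257 ≡ 2135 (mod 2392).

2135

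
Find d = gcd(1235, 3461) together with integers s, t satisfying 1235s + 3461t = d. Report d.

1

Apply Euclid's algorithm to 3461 and 1235:
3461 = 2×1235 + 991
1235 = 1×991 + 244
991 = 4×244 + 15
244 = 16×15 + 4
15 = 3×4 + 3
4 = 1×3 + 1
3 = 3×1 + 0
gcd(1235, 3461) = 1.
Back-substituting:
1 = 4 − 3
1 = −15 + 4·4
1 = 4·244 − 65·15
1 = −65·991 + 264·244
1 = 264·1235 − 329·991
1 = −329·3461 + 922·1235
So 1 = (-329)·3461 + (922)·1235.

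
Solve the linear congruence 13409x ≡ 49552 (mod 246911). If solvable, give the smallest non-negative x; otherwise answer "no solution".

148769

First find gcd(13409, 246911):
246911 = 18·13409 + 5549
13409 = 2·5549 + 2311
5549 = 2·2311 + 927
2311 = 2·927 + 457
927 = 2·457 + 13
457 = 35·13 + 2
13 = 6·2 + 1
2 = 2·1 + 0
gcd = 1, so a unique solution mod 246911 exists.
Back-substitute for the Bézout coefficients:
1 = 13 − 6·2
1 = −6·457 + 211·13
1 = 211·927 − 428·457
1 = −428·2311 + 1067·927
1 = 1067·5549 − 2562·2311
1 = −2562·13409 + 6191·5549
1 = 6191·246911 − 114000·13409
So 13409·(-114000) ≡ 1 (mod 246911), giving 13409⁻¹ ≡ 132911.
x ≡ 13409⁻¹·49552 ≡ 132911·49552 ≡ 148769 (mod 246911).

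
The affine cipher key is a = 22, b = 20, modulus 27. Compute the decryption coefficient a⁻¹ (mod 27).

gcd(27, 22) by repeated division:
27 = 1·22 + 5
22 = 4·5 + 2
5 = 2·2 + 1
2 = 2·1 + 0
gcd = 1, so the inverse exists. Back-substitute:
1 = 5 − 2·2
1 = −2·22 + 9·5
1 = 9·27 − 11·22
Hence 22⁻¹ ≡ -11 ≡ 16 (mod 27).

16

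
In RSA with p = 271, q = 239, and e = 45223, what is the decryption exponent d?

61087

φ(n) = (p−1)(q−1) = 270·238 = 64260.
Need d with 45223·d ≡ 1 (mod 64260). Apply the extended Euclidean algorithm:
64260 = 1×45223 + 19037
45223 = 2×19037 + 7149
19037 = 2×7149 + 4739
7149 = 1×4739 + 2410
4739 = 1×2410 + 2329
2410 = 1×2329 + 81
2329 = 28×81 + 61
81 = 1×61 + 20
61 = 3×20 + 1
20 = 20×1 + 0
Back-substitute:
1 = 61 − 3·20
1 = −3·81 + 4·61
1 = 4·2329 − 115·81
1 = −115·2410 + 119·2329
1 = 119·4739 − 234·2410
1 = −234·7149 + 353·4739
1 = 353·19037 − 940·7149
1 = −940·45223 + 2233·19037
1 = 2233·64260 − 3173·45223
So 45223·(-3173) ≡ 1 (mod 64260), hence d ≡ -3173 ≡ 61087 (mod 64260).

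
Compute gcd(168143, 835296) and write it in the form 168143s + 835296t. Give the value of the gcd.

1

Repeated division:
835296 = 4*168143 + 162724
168143 = 1*162724 + 5419
162724 = 30*5419 + 154
5419 = 35*154 + 29
154 = 5*29 + 9
29 = 3*9 + 2
9 = 4*2 + 1
2 = 2*1 + 0
gcd(168143, 835296) = 1.
Back-substituting:
1 = 9 − 4·2
1 = −4·29 + 13·9
1 = 13·154 − 69·29
1 = −69·5419 + 2428·154
1 = 2428·162724 − 72909·5419
1 = −72909·168143 + 75337·162724
1 = 75337·835296 − 374257·168143
So 1 = (75337)·835296 + (-374257)·168143.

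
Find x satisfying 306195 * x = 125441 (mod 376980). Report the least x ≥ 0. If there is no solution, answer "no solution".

gcd(306195, 376980):
376980 = 1·306195 + 70785
306195 = 4·70785 + 23055
70785 = 3·23055 + 1620
23055 = 14·1620 + 375
1620 = 4·375 + 120
375 = 3·120 + 15
120 = 8·15 + 0
gcd = 15, but 15 ∤ 125441, so the congruence has no solution.

no solution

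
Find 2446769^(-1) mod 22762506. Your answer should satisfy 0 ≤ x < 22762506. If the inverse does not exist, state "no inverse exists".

Euclidean algorithm on 22762506, 2446769:
22762506 = 9·2446769 + 741585
2446769 = 3·741585 + 222014
741585 = 3·222014 + 75543
222014 = 2·75543 + 70928
75543 = 1·70928 + 4615
70928 = 15·4615 + 1703
4615 = 2·1703 + 1209
1703 = 1·1209 + 494
1209 = 2·494 + 221
494 = 2·221 + 52
221 = 4·52 + 13
52 = 4·13 + 0
gcd(2446769, 22762506) = 13 ≠ 1, so 2446769 has no multiplicative inverse modulo 22762506.

no inverse exists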